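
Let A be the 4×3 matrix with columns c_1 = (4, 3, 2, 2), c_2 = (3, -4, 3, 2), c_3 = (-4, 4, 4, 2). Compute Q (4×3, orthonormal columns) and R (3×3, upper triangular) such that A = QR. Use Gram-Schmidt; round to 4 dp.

Q = [[0.6963, 0.3023, -0.6372], [0.5222, -0.8301, 0.1879], [0.3482, 0.4048, 0.6779], [0.3482, 0.2357, 0.3147]], R = [[5.7446, 1.7408, 1.3926], [0.0000, 5.9135, -2.4392], [0.0000, 0.0000, 6.6416]]

c_1 = (4, 3, 2, 2); ‖c_1‖ = 5.7446, so e_1 = (0.6963, 0.5222, 0.3482, 0.3482).
e_1·c_2 = 0.6963·3 + 0.5222·(-4) + 0.3482·3 + 0.3482·2 = 1.7408.
u_2 = c_2 − 1.7408·e_1 = (1.7879, -4.9091, 2.3939, 1.3939).
‖u_2‖ = 5.9135, so e_2 = (0.3023, -0.8301, 0.4048, 0.2357).
e_1·c_3 = 0.6963·(-4) + 0.5222·4 + 0.3482·4 + 0.3482·2 = 1.3926; e_2·c_3 = 0.3023·(-4) + (-0.8301)·4 + 0.4048·4 + 0.2357·2 = -2.4392.
u_3 = c_3 − 1.3926·e_1 + 2.4392·e_2 = (-4.2322, 1.2478, 4.5026, 2.0901).
‖u_3‖ = 6.6416, so e_3 = (-0.6372, 0.1879, 0.6779, 0.3147).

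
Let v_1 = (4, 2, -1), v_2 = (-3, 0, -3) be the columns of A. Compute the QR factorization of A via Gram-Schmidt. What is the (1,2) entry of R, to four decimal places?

v_1 = (4, 2, -1); ‖v_1‖ = 4.5826, so e_1 = (0.8729, 0.4364, -0.2182).
r_{12} = e_1·v_2 = -1.9640.

r_{12} = -1.9640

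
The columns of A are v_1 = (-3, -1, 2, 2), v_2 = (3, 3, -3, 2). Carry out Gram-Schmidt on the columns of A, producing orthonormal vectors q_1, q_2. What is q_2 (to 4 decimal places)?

q_1 = v_1/‖v_1‖ = (-3, -1, 2, 2)/4.2426 = (-0.7071, -0.2357, 0.4714, 0.4714).
r_{12} = q_1·v_2 = -3.2998.
u_2 = v_2 + 3.2998·q_1 = (0.6667, 2.2222, -1.4444, 3.5556).
‖u_2‖ = 4.4845, so q_2 = (0.1487, 0.4955, -0.3221, 0.7928).

q_2 = (0.1487, 0.4955, -0.3221, 0.7928)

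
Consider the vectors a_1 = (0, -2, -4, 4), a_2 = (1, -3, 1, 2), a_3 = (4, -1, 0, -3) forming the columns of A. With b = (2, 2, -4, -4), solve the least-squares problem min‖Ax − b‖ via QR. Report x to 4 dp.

e_1 = a_1/‖a_1‖ = (0, -2, -4, 4)/6.0000 = (0.0000, -0.3333, -0.6667, 0.6667).
r_{12} = e_1·a_2 = 1.6667.
u_2 = a_2 − 1.6667·e_1 = (1.0000, -2.4444, 2.1111, 0.8889).
‖u_2‖ = 3.4960, so e_2 = (0.2860, -0.6992, 0.6039, 0.2543).
r_{13} = e_1·a_3 = -1.6667; r_{23} = e_2·a_3 = 1.0806.
u_3 = a_3 + 1.6667·e_1 − 1.0806·e_2 = (3.6909, -0.8000, -1.7636, -2.1636).
‖u_3‖ = 4.6962, so e_3 = (0.7859, -0.1703, -0.3755, -0.4607).
Qᵀb = (-0.6667, -4.2588, 4.5762).
Back-substitute: x_3 = 4.5762/4.6962 = 0.9744.
x_2 = (-4.2588 − 1.0806·0.9744)/3.4960 = -1.5194.
x_1 = (-0.6667 − 1.6667·(-1.5194) + 1.6667·0.9744)/6.0000 = 0.5816.

x = (0.5816, -1.5194, 0.9744)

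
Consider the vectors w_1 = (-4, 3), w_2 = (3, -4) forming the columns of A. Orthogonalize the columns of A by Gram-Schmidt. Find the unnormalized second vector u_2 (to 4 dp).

u_2 = (-0.8400, -1.1200)

w_1 = (-4, 3); ‖w_1‖ = 5.0000, so q_1 = (-0.8000, 0.6000).
q_1·w_2 = (-0.8000)·3 + 0.6000·(-4) = -4.8000.
u_2 = w_2 + 4.8000·q_1 = (-0.8400, -1.1200).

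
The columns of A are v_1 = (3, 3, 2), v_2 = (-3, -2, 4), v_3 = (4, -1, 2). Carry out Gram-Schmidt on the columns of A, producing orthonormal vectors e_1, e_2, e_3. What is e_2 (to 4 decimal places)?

e_2 = (-0.3953, -0.2020, 0.8960)

e_1 = v_1/‖v_1‖ = (3, 3, 2)/4.6904 = (0.6396, 0.6396, 0.4264).
r_{12} = e_1·v_2 = -1.4924.
u_2 = v_2 + 1.4924·e_1 = (-2.0455, -1.0455, 4.6364).
‖u_2‖ = 5.1742, so e_2 = (-0.3953, -0.2020, 0.8960).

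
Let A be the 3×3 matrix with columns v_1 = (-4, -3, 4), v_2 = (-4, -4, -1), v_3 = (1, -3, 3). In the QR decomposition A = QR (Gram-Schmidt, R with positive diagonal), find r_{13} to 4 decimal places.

r_{13} = 2.6550

q_1 = v_1/‖v_1‖ = (-4, -3, 4)/6.4031 = (-0.6247, -0.4685, 0.6247).
r_{13} = q_1·v_3 = 2.6550.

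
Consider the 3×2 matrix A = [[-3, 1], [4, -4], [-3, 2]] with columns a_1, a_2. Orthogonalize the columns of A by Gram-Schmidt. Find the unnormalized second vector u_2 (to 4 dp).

a_1 = (-3, 4, -3); ‖a_1‖ = 5.8310, so q_1 = (-0.5145, 0.6860, -0.5145).
q_1·a_2 = (-0.5145)·1 + 0.6860·(-4) + (-0.5145)·2 = -4.2875.
u_2 = a_2 + 4.2875·q_1 = (-1.2059, -1.0588, -0.2059).

u_2 = (-1.2059, -1.0588, -0.2059)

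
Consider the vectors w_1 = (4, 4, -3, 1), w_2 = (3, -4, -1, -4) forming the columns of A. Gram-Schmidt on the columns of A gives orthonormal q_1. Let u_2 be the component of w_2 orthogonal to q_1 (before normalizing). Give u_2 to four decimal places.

w_1 = (4, 4, -3, 1); ‖w_1‖ = 6.4807, so q_1 = (0.6172, 0.6172, -0.4629, 0.1543).
q_1·w_2 = 0.6172·3 + 0.6172·(-4) + (-0.4629)·(-1) + 0.1543·(-4) = -0.7715.
u_2 = w_2 + 0.7715·q_1 = (3.4762, -3.5238, -1.3571, -3.8810).

u_2 = (3.4762, -3.5238, -1.3571, -3.8810)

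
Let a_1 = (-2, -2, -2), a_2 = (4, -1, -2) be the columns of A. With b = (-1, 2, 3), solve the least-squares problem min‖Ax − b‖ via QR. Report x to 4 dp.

a_1 = (-2, -2, -2); ‖a_1‖ = 3.4641, so e_1 = (-0.5774, -0.5774, -0.5774).
e_1·a_2 = (-0.5774)·4 + (-0.5774)·(-1) + (-0.5774)·(-2) = -0.5774.
u_2 = a_2 + 0.5774·e_1 = (3.6667, -1.3333, -2.3333).
‖u_2‖ = 4.5461, so e_2 = (0.8066, -0.2933, -0.5133).
Qᵀb = (-2.3094, -2.9329).
Back-substitute: x_2 = -2.9329/4.5461 = -0.6452.
x_1 = (-2.3094 + 0.5774·(-0.6452))/3.4641 = -0.7742.

x = (-0.7742, -0.6452)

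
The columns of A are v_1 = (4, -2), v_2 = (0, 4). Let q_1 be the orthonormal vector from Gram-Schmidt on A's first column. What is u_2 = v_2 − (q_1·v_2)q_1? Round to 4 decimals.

v_1 = (4, -2); ‖v_1‖ = 4.4721, so q_1 = (0.8944, -0.4472).
q_1·v_2 = 0.8944·0 + (-0.4472)·4 = -1.7889.
u_2 = v_2 + 1.7889·q_1 = (1.6000, 3.2000).

u_2 = (1.6000, 3.2000)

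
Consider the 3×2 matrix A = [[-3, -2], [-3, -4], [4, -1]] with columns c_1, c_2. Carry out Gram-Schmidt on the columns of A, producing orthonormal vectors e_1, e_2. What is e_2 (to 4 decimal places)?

e_2 = (-0.1959, -0.7083, -0.6782)

e_1 = c_1/‖c_1‖ = (-3, -3, 4)/5.8310 = (-0.5145, -0.5145, 0.6860).
r_{12} = e_1·c_2 = 2.4010.
u_2 = c_2 − 2.4010·e_1 = (-0.7647, -2.7647, -2.6471).
‖u_2‖ = 3.9032, so e_2 = (-0.1959, -0.7083, -0.6782).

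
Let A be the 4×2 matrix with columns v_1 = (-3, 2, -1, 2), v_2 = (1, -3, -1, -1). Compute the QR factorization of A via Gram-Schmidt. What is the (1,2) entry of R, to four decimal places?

v_1 = (-3, 2, -1, 2); ‖v_1‖ = 4.2426, so e_1 = (-0.7071, 0.4714, -0.2357, 0.4714).
r_{12} = e_1·v_2 = -2.3570.

r_{12} = -2.3570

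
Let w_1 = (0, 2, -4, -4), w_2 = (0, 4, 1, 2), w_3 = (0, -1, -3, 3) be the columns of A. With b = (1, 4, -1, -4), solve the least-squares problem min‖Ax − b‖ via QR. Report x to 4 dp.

x = (0.7966, 0.4576, -0.5763)

w_1 = (0, 2, -4, -4); ‖w_1‖ = 6.0000, so q_1 = (0.0000, 0.3333, -0.6667, -0.6667).
q_1·w_2 = 0.0000·0 + 0.3333·4 + (-0.6667)·1 + (-0.6667)·2 = -0.6667.
u_2 = w_2 + 0.6667·q_1 = (0.0000, 4.2222, 0.5556, 1.5556).
‖u_2‖ = 4.5338, so q_2 = (0.0000, 0.9313, 0.1225, 0.3431).
q_1·w_3 = 0.0000·0 + 0.3333·(-1) + (-0.6667)·(-3) + (-0.6667)·3 = -0.3333; q_2·w_3 = 0.0000·0 + 0.9313·(-1) + 0.1225·(-3) + 0.3431·3 = -0.2696.
u_3 = w_3 + 0.3333·q_1 + 0.2696·q_2 = (0.0000, -0.6378, -3.1892, 2.8703).
‖u_3‖ = 4.3378, so q_3 = (0.0000, -0.1470, -0.7352, 0.6617).
Qᵀb = (4.6667, 2.2302, -2.4997).
Back-substitute: x_3 = -2.4997/4.3378 = -0.5763.
x_2 = (2.2302 + 0.2696·(-0.5763))/4.5338 = 0.4576.
x_1 = (4.6667 + 0.6667·0.4576 + 0.3333·(-0.5763))/6.0000 = 0.7966.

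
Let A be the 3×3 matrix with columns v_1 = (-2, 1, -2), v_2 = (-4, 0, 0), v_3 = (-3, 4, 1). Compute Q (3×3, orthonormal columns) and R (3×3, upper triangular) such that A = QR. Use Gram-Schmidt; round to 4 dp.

Q = [[-0.6667, -0.7454, 0.0000], [0.3333, -0.2981, 0.8944], [-0.6667, 0.5963, 0.4472]], R = [[3.0000, 2.6667, 2.6667], [0.0000, 2.9814, 1.6398], [0.0000, 0.0000, 4.0249]]

q_1 = v_1/‖v_1‖ = (-2, 1, -2)/3.0000 = (-0.6667, 0.3333, -0.6667).
r_{12} = q_1·v_2 = 2.6667.
u_2 = v_2 − 2.6667·q_1 = (-2.2222, -0.8889, 1.7778).
‖u_2‖ = 2.9814, so q_2 = (-0.7454, -0.2981, 0.5963).
r_{13} = q_1·v_3 = 2.6667; r_{23} = q_2·v_3 = 1.6398.
u_3 = v_3 − 2.6667·q_1 − 1.6398·q_2 = (0.0000, 3.6000, 1.8000).
‖u_3‖ = 4.0249, so q_3 = (0.0000, 0.8944, 0.4472).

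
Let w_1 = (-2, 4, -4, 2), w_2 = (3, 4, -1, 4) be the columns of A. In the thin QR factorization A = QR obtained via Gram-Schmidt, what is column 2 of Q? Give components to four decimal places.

w_1 = (-2, 4, -4, 2); ‖w_1‖ = 6.3246, so e_1 = (-0.3162, 0.6325, -0.6325, 0.3162).
e_1·w_2 = (-0.3162)·3 + 0.6325·4 + (-0.6325)·(-1) + 0.3162·4 = 3.4785.
u_2 = w_2 − 3.4785·e_1 = (4.1000, 1.8000, 1.2000, 2.9000).
‖u_2‖ = 5.4681, so e_2 = (0.7498, 0.3292, 0.2195, 0.5303).

e_2 = (0.7498, 0.3292, 0.2195, 0.5303)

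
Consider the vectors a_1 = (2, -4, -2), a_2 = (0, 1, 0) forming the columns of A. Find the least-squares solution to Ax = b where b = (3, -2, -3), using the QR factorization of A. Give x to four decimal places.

x = (1.5000, 4.0000)

q_1 = a_1/‖a_1‖ = (2, -4, -2)/4.8990 = (0.4082, -0.8165, -0.4082).
r_{12} = q_1·a_2 = -0.8165.
u_2 = a_2 + 0.8165·q_1 = (0.3333, 0.3333, -0.3333).
‖u_2‖ = 0.5774, so q_2 = (0.5774, 0.5774, -0.5774).
Qᵀb = (4.0825, 2.3094).
Back-substitute: x_2 = 2.3094/0.5774 = 4.0000.
x_1 = (4.0825 + 0.8165·4.0000)/4.8990 = 1.5000.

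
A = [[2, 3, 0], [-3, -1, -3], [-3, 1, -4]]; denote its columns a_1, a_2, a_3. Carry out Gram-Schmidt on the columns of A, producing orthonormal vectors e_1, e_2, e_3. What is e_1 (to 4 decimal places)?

a_1 = (2, -3, -3); ‖a_1‖ = 4.6904, so e_1 = (0.4264, -0.6396, -0.6396).

e_1 = (0.4264, -0.6396, -0.6396)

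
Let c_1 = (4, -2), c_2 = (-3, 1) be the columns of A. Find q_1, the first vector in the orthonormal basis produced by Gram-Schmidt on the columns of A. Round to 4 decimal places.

q_1 = (0.8944, -0.4472)

c_1 = (4, -2); ‖c_1‖ = 4.4721, so q_1 = (0.8944, -0.4472).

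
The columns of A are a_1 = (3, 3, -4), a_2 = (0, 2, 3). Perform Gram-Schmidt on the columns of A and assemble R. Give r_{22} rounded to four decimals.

a_1 = (3, 3, -4); ‖a_1‖ = 5.8310, so q_1 = (0.5145, 0.5145, -0.6860).
q_1·a_2 = 0.5145·0 + 0.5145·2 + (-0.6860)·3 = -1.0290.
u_2 = a_2 + 1.0290·q_1 = (0.5294, 2.5294, 2.2941).
r_{22} = ‖u_2‖ = 3.4556.

r_{22} = 3.4556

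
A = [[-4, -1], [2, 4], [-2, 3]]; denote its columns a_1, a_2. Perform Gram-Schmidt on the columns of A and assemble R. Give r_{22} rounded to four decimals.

a_1 = (-4, 2, -2); ‖a_1‖ = 4.8990, so q_1 = (-0.8165, 0.4082, -0.4082).
q_1·a_2 = (-0.8165)·(-1) + 0.4082·4 + (-0.4082)·3 = 1.2247.
u_2 = a_2 − 1.2247·q_1 = (0.0000, 3.5000, 3.5000).
r_{22} = ‖u_2‖ = 4.9497.

r_{22} = 4.9497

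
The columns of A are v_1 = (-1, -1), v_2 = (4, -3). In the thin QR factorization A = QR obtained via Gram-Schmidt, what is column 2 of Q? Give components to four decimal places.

v_1 = (-1, -1); ‖v_1‖ = 1.4142, so e_1 = (-0.7071, -0.7071).
e_1·v_2 = (-0.7071)·4 + (-0.7071)·(-3) = -0.7071.
u_2 = v_2 + 0.7071·e_1 = (3.5000, -3.5000).
‖u_2‖ = 4.9497, so e_2 = (0.7071, -0.7071).

e_2 = (0.7071, -0.7071)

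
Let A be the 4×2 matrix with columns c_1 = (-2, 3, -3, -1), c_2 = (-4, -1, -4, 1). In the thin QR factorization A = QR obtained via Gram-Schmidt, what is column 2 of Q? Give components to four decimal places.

e_2 = (-0.5455, -0.6455, -0.4000, 0.3546)

c_1 = (-2, 3, -3, -1); ‖c_1‖ = 4.7958, so e_1 = (-0.4170, 0.6255, -0.6255, -0.2085).
e_1·c_2 = (-0.4170)·(-4) + 0.6255·(-1) + (-0.6255)·(-4) + (-0.2085)·1 = 3.3362.
u_2 = c_2 − 3.3362·e_1 = (-2.6087, -3.0870, -1.9130, 1.6957).
‖u_2‖ = 4.7822, so e_2 = (-0.5455, -0.6455, -0.4000, 0.3546).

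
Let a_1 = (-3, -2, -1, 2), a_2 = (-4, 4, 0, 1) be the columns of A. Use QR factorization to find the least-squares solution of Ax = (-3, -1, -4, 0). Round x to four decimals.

x = (0.8011, 0.0968)

e_1 = a_1/‖a_1‖ = (-3, -2, -1, 2)/4.2426 = (-0.7071, -0.4714, -0.2357, 0.4714).
r_{12} = e_1·a_2 = 1.4142.
u_2 = a_2 − 1.4142·e_1 = (-3.0000, 4.6667, 0.3333, 0.3333).
‖u_2‖ = 5.5678, so e_2 = (-0.5388, 0.8382, 0.0599, 0.0599).
Qᵀb = (3.5355, 0.5388).
Back-substitute: x_2 = 0.5388/5.5678 = 0.0968.
x_1 = (3.5355 − 1.4142·0.0968)/4.2426 = 0.8011.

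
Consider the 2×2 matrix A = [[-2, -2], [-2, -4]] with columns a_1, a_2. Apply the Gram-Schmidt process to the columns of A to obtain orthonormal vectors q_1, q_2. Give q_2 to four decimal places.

q_1 = a_1/‖a_1‖ = (-2, -2)/2.8284 = (-0.7071, -0.7071).
r_{12} = q_1·a_2 = 4.2426.
u_2 = a_2 − 4.2426·q_1 = (1.0000, -1.0000).
‖u_2‖ = 1.4142, so q_2 = (0.7071, -0.7071).

q_2 = (0.7071, -0.7071)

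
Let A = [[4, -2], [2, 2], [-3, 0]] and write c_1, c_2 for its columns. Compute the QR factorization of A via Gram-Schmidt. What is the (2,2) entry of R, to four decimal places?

r_{22} = 2.7292

c_1 = (4, 2, -3); ‖c_1‖ = 5.3852, so q_1 = (0.7428, 0.3714, -0.5571).
q_1·c_2 = 0.7428·(-2) + 0.3714·2 + (-0.5571)·0 = -0.7428.
u_2 = c_2 + 0.7428·q_1 = (-1.4483, 2.2759, -0.4138).
r_{22} = ‖u_2‖ = 2.7292.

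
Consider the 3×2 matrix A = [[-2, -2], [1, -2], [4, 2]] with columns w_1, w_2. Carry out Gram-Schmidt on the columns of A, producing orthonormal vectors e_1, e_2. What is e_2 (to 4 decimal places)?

e_2 = (-0.3894, -0.9204, 0.0354)

w_1 = (-2, 1, 4); ‖w_1‖ = 4.5826, so e_1 = (-0.4364, 0.2182, 0.8729).
e_1·w_2 = (-0.4364)·(-2) + 0.2182·(-2) + 0.8729·2 = 2.1822.
u_2 = w_2 − 2.1822·e_1 = (-1.0476, -2.4762, 0.0952).
‖u_2‖ = 2.6904, so e_2 = (-0.3894, -0.9204, 0.0354).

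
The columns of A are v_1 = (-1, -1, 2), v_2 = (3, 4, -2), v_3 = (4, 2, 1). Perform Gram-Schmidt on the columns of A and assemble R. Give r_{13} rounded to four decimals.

q_1 = v_1/‖v_1‖ = (-1, -1, 2)/2.4495 = (-0.4082, -0.4082, 0.8165).
r_{13} = q_1·v_3 = -1.6330.

r_{13} = -1.6330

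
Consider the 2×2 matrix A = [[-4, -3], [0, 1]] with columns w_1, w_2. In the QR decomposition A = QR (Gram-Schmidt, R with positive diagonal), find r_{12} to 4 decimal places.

r_{12} = 3.0000

w_1 = (-4, 0); ‖w_1‖ = 4.0000, so e_1 = (-1.0000, 0.0000).
r_{12} = e_1·w_2 = 3.0000.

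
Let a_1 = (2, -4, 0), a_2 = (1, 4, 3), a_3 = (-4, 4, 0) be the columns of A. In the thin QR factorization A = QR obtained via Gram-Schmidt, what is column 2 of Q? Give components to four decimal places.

e_2 = (0.5963, 0.2981, 0.7454)

a_1 = (2, -4, 0); ‖a_1‖ = 4.4721, so e_1 = (0.4472, -0.8944, 0.0000).
e_1·a_2 = 0.4472·1 + (-0.8944)·4 + 0.0000·3 = -3.1305.
u_2 = a_2 + 3.1305·e_1 = (2.4000, 1.2000, 3.0000).
‖u_2‖ = 4.0249, so e_2 = (0.5963, 0.2981, 0.7454).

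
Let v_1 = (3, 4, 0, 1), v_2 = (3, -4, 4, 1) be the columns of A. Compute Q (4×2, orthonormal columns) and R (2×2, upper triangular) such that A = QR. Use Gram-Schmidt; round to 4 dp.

q_1 = v_1/‖v_1‖ = (3, 4, 0, 1)/5.0990 = (0.5883, 0.7845, 0.0000, 0.1961).
r_{12} = q_1·v_2 = -1.1767.
u_2 = v_2 + 1.1767·q_1 = (3.6923, -3.0769, 4.0000, 1.2308).
‖u_2‖ = 6.3730, so q_2 = (0.5794, -0.4828, 0.6276, 0.1931).

Q = [[0.5883, 0.5794], [0.7845, -0.4828], [0.0000, 0.6276], [0.1961, 0.1931]], R = [[5.0990, -1.1767], [0.0000, 6.3730]]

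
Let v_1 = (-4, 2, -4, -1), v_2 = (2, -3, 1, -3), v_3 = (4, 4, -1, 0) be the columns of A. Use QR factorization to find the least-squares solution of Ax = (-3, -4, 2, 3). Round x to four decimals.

x = (-0.5682, -0.6480, -1.0762)

v_1 = (-4, 2, -4, -1); ‖v_1‖ = 6.0828, so q_1 = (-0.6576, 0.3288, -0.6576, -0.1644).
q_1·v_2 = (-0.6576)·2 + 0.3288·(-3) + (-0.6576)·1 + (-0.1644)·(-3) = -2.4660.
u_2 = v_2 + 2.4660·q_1 = (0.3784, -2.1892, -0.6216, -3.4054).
‖u_2‖ = 4.1133, so q_2 = (0.0920, -0.5322, -0.1511, -0.8279).
q_1·v_3 = (-0.6576)·4 + 0.3288·4 + (-0.6576)·(-1) + (-0.1644)·0 = -0.6576; q_2·v_3 = 0.0920·4 + (-0.5322)·4 + (-0.1511)·(-1) + (-0.8279)·0 = -1.6098.
u_3 = v_3 + 0.6576·q_1 + 1.6098·q_2 = (3.7157, 3.3594, -1.6757, -1.4409).
‖u_3‖ = 5.4750, so q_3 = (0.6787, 0.6136, -0.3061, -0.2632).
Qᵀb = (-1.1508, -0.9330, -5.8920).
Back-substitute: x_3 = -5.8920/5.4750 = -1.0762.
x_2 = (-0.9330 + 1.6098·(-1.0762))/4.1133 = -0.6480.
x_1 = (-1.1508 + 2.4660·(-0.6480) + 0.6576·(-1.0762))/6.0828 = -0.5682.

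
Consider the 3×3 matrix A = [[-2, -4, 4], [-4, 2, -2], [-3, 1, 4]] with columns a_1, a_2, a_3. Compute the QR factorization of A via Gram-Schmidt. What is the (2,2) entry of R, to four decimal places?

a_1 = (-2, -4, -3); ‖a_1‖ = 5.3852, so q_1 = (-0.3714, -0.7428, -0.5571).
q_1·a_2 = (-0.3714)·(-4) + (-0.7428)·2 + (-0.5571)·1 = -0.5571.
u_2 = a_2 + 0.5571·q_1 = (-4.2069, 1.5862, 0.6897).
r_{22} = ‖u_2‖ = 4.5486.

r_{22} = 4.5486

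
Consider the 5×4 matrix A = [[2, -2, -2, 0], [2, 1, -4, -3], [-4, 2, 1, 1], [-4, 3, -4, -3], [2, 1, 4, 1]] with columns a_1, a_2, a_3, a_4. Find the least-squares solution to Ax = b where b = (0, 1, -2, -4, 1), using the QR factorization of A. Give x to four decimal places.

x = (0.5884, -0.0387, 0.1259, 0.0823)

e_1 = a_1/‖a_1‖ = (2, 2, -4, -4, 2)/6.6332 = (0.3015, 0.3015, -0.6030, -0.6030, 0.3015).
r_{12} = e_1·a_2 = -3.0151.
u_2 = a_2 + 3.0151·e_1 = (-1.0909, 1.9091, 0.1818, 1.1818, 1.9091).
‖u_2‖ = 3.1479, so e_2 = (-0.3466, 0.6065, 0.0578, 0.3754, 0.6065).
r_{13} = e_1·a_3 = 1.2060; r_{23} = e_2·a_3 = -0.7509.
u_3 = a_3 − 1.2060·e_1 + 0.7509·e_2 = (-2.6239, -3.9083, 1.7706, -2.9908, 4.0917).
‖u_3‖ = 7.1401, so e_3 = (-0.3675, -0.5474, 0.2480, -0.4189, 0.5731).
r_{14} = e_1·a_4 = 0.6030; r_{24} = e_2·a_4 = -2.2815; r_{34} = e_3·a_4 = 3.7198.
u_4 = a_4 − 0.6030·e_1 + 2.2815·e_2 − 3.7198·e_3 = (0.3945, 0.2379, 0.5730, -0.2217, 0.0702).
‖u_4‖ = 0.7711, so e_4 = (0.5116, 0.3085, 0.7431, -0.2875, 0.0910).
Qᵀb = (4.2212, -0.4043, 1.2052, 0.0635).
Back-substitute: x_4 = 0.0635/0.7711 = 0.0823.
x_3 = (1.2052 − 3.7198·0.0823)/7.1401 = 0.1259.
x_2 = (-0.4043 + 0.7509·0.1259 + 2.2815·0.0823)/3.1479 = -0.0387.
x_1 = (4.2212 + 3.0151·(-0.0387) − 1.2060·0.1259 − 0.6030·0.0823)/6.6332 = 0.5884.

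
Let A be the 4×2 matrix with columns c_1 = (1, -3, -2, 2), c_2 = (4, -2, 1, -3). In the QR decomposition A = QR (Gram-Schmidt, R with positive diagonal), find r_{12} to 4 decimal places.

c_1 = (1, -3, -2, 2); ‖c_1‖ = 4.2426, so q_1 = (0.2357, -0.7071, -0.4714, 0.4714).
r_{12} = q_1·c_2 = 0.4714.

r_{12} = 0.4714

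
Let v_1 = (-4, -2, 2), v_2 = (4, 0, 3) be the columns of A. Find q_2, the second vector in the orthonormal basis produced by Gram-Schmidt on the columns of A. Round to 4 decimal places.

v_1 = (-4, -2, 2); ‖v_1‖ = 4.8990, so q_1 = (-0.8165, -0.4082, 0.4082).
q_1·v_2 = (-0.8165)·4 + (-0.4082)·0 + 0.4082·3 = -2.0412.
u_2 = v_2 + 2.0412·q_1 = (2.3333, -0.8333, 3.8333).
‖u_2‖ = 4.5644, so q_2 = (0.5112, -0.1826, 0.8398).

q_2 = (0.5112, -0.1826, 0.8398)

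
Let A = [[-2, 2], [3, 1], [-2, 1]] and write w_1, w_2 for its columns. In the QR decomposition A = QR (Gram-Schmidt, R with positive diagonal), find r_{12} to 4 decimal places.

w_1 = (-2, 3, -2); ‖w_1‖ = 4.1231, so e_1 = (-0.4851, 0.7276, -0.4851).
r_{12} = e_1·w_2 = -0.7276.

r_{12} = -0.7276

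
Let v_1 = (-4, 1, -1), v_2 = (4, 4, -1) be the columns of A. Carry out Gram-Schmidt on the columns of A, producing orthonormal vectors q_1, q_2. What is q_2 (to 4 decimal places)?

v_1 = (-4, 1, -1); ‖v_1‖ = 4.2426, so q_1 = (-0.9428, 0.2357, -0.2357).
q_1·v_2 = (-0.9428)·4 + 0.2357·4 + (-0.2357)·(-1) = -2.5927.
u_2 = v_2 + 2.5927·q_1 = (1.5556, 4.6111, -1.6111).
‖u_2‖ = 5.1262, so q_2 = (0.3035, 0.8995, -0.3143).

q_2 = (0.3035, 0.8995, -0.3143)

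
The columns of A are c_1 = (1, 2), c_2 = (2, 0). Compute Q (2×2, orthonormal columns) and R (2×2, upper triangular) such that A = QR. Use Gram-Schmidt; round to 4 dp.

c_1 = (1, 2); ‖c_1‖ = 2.2361, so e_1 = (0.4472, 0.8944).
e_1·c_2 = 0.4472·2 + 0.8944·0 = 0.8944.
u_2 = c_2 − 0.8944·e_1 = (1.6000, -0.8000).
‖u_2‖ = 1.7889, so e_2 = (0.8944, -0.4472).

Q = [[0.4472, 0.8944], [0.8944, -0.4472]], R = [[2.2361, 0.8944], [0.0000, 1.7889]]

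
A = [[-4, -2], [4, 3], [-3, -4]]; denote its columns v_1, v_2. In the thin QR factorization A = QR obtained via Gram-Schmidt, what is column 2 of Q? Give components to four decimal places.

e_2 = (0.5593, -0.0608, -0.8268)

v_1 = (-4, 4, -3); ‖v_1‖ = 6.4031, so e_1 = (-0.6247, 0.6247, -0.4685).
e_1·v_2 = (-0.6247)·(-2) + 0.6247·3 + (-0.4685)·(-4) = 4.9976.
u_2 = v_2 − 4.9976·e_1 = (1.1220, -0.1220, -1.6585).
‖u_2‖ = 2.0061, so e_2 = (0.5593, -0.0608, -0.8268).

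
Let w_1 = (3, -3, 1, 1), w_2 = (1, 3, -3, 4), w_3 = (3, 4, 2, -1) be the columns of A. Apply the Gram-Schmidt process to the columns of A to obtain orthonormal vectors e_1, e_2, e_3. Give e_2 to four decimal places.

e_2 = (0.3012, 0.3873, -0.4734, 0.7316)

e_1 = w_1/‖w_1‖ = (3, -3, 1, 1)/4.4721 = (0.6708, -0.6708, 0.2236, 0.2236).
r_{12} = e_1·w_2 = -1.1180.
u_2 = w_2 + 1.1180·e_1 = (1.7500, 2.2500, -2.7500, 4.2500).
‖u_2‖ = 5.8095, so e_2 = (0.3012, 0.3873, -0.4734, 0.7316).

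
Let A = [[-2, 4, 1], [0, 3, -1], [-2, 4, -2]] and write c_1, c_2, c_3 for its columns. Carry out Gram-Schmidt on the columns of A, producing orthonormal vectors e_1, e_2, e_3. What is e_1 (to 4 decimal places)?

c_1 = (-2, 0, -2); ‖c_1‖ = 2.8284, so e_1 = (-0.7071, 0.0000, -0.7071).

e_1 = (-0.7071, 0.0000, -0.7071)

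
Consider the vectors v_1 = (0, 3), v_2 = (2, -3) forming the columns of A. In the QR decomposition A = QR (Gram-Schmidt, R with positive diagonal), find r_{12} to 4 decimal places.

v_1 = (0, 3); ‖v_1‖ = 3.0000, so q_1 = (0.0000, 1.0000).
r_{12} = q_1·v_2 = -3.0000.

r_{12} = -3.0000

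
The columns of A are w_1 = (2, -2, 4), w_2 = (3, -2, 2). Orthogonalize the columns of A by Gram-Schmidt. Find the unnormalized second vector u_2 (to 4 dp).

q_1 = w_1/‖w_1‖ = (2, -2, 4)/4.8990 = (0.4082, -0.4082, 0.8165).
r_{12} = q_1·w_2 = 3.6742.
u_2 = w_2 − 3.6742·q_1 = (1.5000, -0.5000, -1.0000).

u_2 = (1.5000, -0.5000, -1.0000)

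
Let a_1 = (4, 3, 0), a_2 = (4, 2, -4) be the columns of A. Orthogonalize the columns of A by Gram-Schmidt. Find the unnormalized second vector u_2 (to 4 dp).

u_2 = (0.4800, -0.6400, -4.0000)

q_1 = a_1/‖a_1‖ = (4, 3, 0)/5.0000 = (0.8000, 0.6000, 0.0000).
r_{12} = q_1·a_2 = 4.4000.
u_2 = a_2 − 4.4000·q_1 = (0.4800, -0.6400, -4.0000).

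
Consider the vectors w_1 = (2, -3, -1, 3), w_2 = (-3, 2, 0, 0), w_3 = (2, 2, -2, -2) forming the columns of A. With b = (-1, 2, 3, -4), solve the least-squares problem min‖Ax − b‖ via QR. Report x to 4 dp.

w_1 = (2, -3, -1, 3); ‖w_1‖ = 4.7958, so e_1 = (0.4170, -0.6255, -0.2085, 0.6255).
e_1·w_2 = 0.4170·(-3) + (-0.6255)·2 + (-0.2085)·0 + 0.6255·0 = -2.5022.
u_2 = w_2 + 2.5022·e_1 = (-1.9565, 0.4348, -0.5217, 1.5652).
‖u_2‖ = 2.5960, so e_2 = (-0.7537, 0.1675, -0.2010, 0.6029).
e_1·w_3 = 0.4170·2 + (-0.6255)·2 + (-0.2085)·(-2) + 0.6255·(-2) = -1.2511; e_2·w_3 = (-0.7537)·2 + 0.1675·2 + (-0.2010)·(-2) + 0.6029·(-2) = -1.9763.
u_3 = w_3 + 1.2511·e_1 + 1.9763·e_2 = (1.0323, 1.5484, -2.6581, -0.0258).
‖u_3‖ = 3.2448, so e_3 = (0.3181, 0.4772, -0.8192, -0.0080).
Qᵀb = (-4.7958, -1.9261, -1.7894).
Back-substitute: x_3 = -1.7894/3.2448 = -0.5515.
x_2 = (-1.9261 + 1.9763·(-0.5515))/2.5960 = -1.1618.
x_1 = (-4.7958 + 2.5022·(-1.1618) + 1.2511·(-0.5515))/4.7958 = -1.7500.

x = (-1.7500, -1.1618, -0.5515)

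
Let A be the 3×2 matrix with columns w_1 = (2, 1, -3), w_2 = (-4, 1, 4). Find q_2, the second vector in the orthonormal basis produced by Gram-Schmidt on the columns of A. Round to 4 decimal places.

w_1 = (2, 1, -3); ‖w_1‖ = 3.7417, so q_1 = (0.5345, 0.2673, -0.8018).
q_1·w_2 = 0.5345·(-4) + 0.2673·1 + (-0.8018)·4 = -5.0780.
u_2 = w_2 + 5.0780·q_1 = (-1.2857, 2.3571, -0.0714).
‖u_2‖ = 2.6859, so q_2 = (-0.4787, 0.8776, -0.0266).

q_2 = (-0.4787, 0.8776, -0.0266)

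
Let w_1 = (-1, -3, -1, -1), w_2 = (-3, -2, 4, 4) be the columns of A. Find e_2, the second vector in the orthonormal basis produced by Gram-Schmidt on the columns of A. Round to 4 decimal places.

e_1 = w_1/‖w_1‖ = (-1, -3, -1, -1)/3.4641 = (-0.2887, -0.8660, -0.2887, -0.2887).
r_{12} = e_1·w_2 = 0.2887.
u_2 = w_2 − 0.2887·e_1 = (-2.9167, -1.7500, 4.0833, 4.0833).
‖u_2‖ = 6.7020, so e_2 = (-0.4352, -0.2611, 0.6093, 0.6093).

e_2 = (-0.4352, -0.2611, 0.6093, 0.6093)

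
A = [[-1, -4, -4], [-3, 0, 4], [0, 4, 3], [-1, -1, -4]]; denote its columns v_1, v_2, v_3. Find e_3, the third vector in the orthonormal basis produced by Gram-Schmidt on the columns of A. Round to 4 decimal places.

v_1 = (-1, -3, 0, -1); ‖v_1‖ = 3.3166, so e_1 = (-0.3015, -0.9045, 0.0000, -0.3015).
e_1·v_2 = (-0.3015)·(-4) + (-0.9045)·0 + 0.0000·4 + (-0.3015)·(-1) = 1.5076.
u_2 = v_2 − 1.5076·e_1 = (-3.5455, 1.3636, 4.0000, -0.5455).
‖u_2‖ = 5.5432, so e_2 = (-0.6396, 0.2460, 0.7216, -0.0984).
e_1·v_3 = (-0.3015)·(-4) + (-0.9045)·4 + 0.0000·3 + (-0.3015)·(-4) = -1.2060; e_2·v_3 = (-0.6396)·(-4) + 0.2460·4 + 0.7216·3 + (-0.0984)·(-4) = 6.1008.
u_3 = v_3 + 1.2060·e_1 − 6.1008·e_2 = (-0.4615, 1.4083, -1.4024, -3.7633).
‖u_3‖ = 4.2808, so e_3 = (-0.1078, 0.3290, -0.3276, -0.8791).

e_3 = (-0.1078, 0.3290, -0.3276, -0.8791)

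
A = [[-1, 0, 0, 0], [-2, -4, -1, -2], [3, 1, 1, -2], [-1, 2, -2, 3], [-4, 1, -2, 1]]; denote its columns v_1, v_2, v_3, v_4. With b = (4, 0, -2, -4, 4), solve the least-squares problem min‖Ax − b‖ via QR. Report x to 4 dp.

v_1 = (-1, -2, 3, -1, -4); ‖v_1‖ = 5.5678, so e_1 = (-0.1796, -0.3592, 0.5388, -0.1796, -0.7184).
e_1·v_2 = (-0.1796)·0 + (-0.3592)·(-4) + 0.5388·1 + (-0.1796)·2 + (-0.7184)·1 = 0.8980.
u_2 = v_2 − 0.8980·e_1 = (0.1613, -3.6774, 0.5161, 2.1613, 1.6452).
‖u_2‖ = 4.6036, so e_2 = (0.0350, -0.7988, 0.1121, 0.4695, 0.3574).
e_1·v_3 = (-0.1796)·0 + (-0.3592)·(-1) + 0.5388·1 + (-0.1796)·(-2) + (-0.7184)·(-2) = 2.6941; e_2·v_3 = 0.0350·0 + (-0.7988)·(-1) + 0.1121·1 + 0.4695·(-2) + 0.3574·(-2) = -0.7427.
u_3 = v_3 − 2.6941·e_1 + 0.7427·e_2 = (0.5099, -0.6256, -0.3683, -1.1674, 0.2009).
‖u_3‖ = 1.4800, so e_3 = (0.3445, -0.4227, -0.2489, -0.7888, 0.1358).
e_1·v_4 = (-0.1796)·0 + (-0.3592)·(-2) + 0.5388·(-2) + (-0.1796)·3 + (-0.7184)·1 = -1.6164; e_2·v_4 = 0.0350·0 + (-0.7988)·(-2) + 0.1121·(-2) + 0.4695·3 + 0.3574·1 = 3.1392; e_3·v_4 = 0.3445·0 + (-0.4227)·(-2) + (-0.2489)·(-2) + (-0.7888)·3 + 0.1358·1 = -0.8876.
u_4 = v_4 + 1.6164·e_1 − 3.1392·e_2 + 0.8876·e_3 = (-0.0945, -0.4482, -1.7019, 0.5358, -1.1626).
‖u_4‖ = 2.1783, so e_4 = (-0.0434, -0.2058, -0.7813, 0.2460, -0.5337).
Qᵀb = (-3.9513, -0.5325, 5.5742, -1.7297).
Back-substitute: x_4 = -1.7297/2.1783 = -0.7941.
x_3 = (5.5742 + 0.8876·(-0.7941))/1.4800 = 3.2903.
x_2 = (-0.5325 + 0.7427·3.2903 − 3.1392·(-0.7941))/4.6036 = 0.9566.
x_1 = (-3.9513 − 0.8980·0.9566 − 2.6941·3.2903 + 1.6164·(-0.7941))/5.5678 = -2.6866.

x = (-2.6866, 0.9566, 3.2903, -0.7941)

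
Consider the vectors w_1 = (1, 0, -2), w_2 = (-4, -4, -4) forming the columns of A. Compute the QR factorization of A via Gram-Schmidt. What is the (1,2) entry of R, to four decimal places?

w_1 = (1, 0, -2); ‖w_1‖ = 2.2361, so q_1 = (0.4472, 0.0000, -0.8944).
r_{12} = q_1·w_2 = 1.7889.

r_{12} = 1.7889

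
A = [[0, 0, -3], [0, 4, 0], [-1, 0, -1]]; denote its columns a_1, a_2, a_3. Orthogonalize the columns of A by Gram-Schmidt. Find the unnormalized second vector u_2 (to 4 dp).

a_1 = (0, 0, -1); ‖a_1‖ = 1.0000, so q_1 = (0.0000, 0.0000, -1.0000).
q_1·a_2 = 0.0000·0 + 0.0000·4 + (-1.0000)·0 = 0.0000.
u_2 = a_2 + 0.0000·q_1 = (0.0000, 4.0000, 0.0000).

u_2 = (0.0000, 4.0000, 0.0000)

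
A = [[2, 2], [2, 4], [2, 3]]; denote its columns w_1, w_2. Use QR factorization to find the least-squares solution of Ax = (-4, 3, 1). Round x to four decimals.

x = (-5.2500, 3.5000)

w_1 = (2, 2, 2); ‖w_1‖ = 3.4641, so e_1 = (0.5774, 0.5774, 0.5774).
e_1·w_2 = 0.5774·2 + 0.5774·4 + 0.5774·3 = 5.1962.
u_2 = w_2 − 5.1962·e_1 = (-1.0000, 1.0000, 0.0000).
‖u_2‖ = 1.4142, so e_2 = (-0.7071, 0.7071, 0.0000).
Qᵀb = (0.0000, 4.9497).
Back-substitute: x_2 = 4.9497/1.4142 = 3.5000.
x_1 = (0.0000 − 5.1962·3.5000)/3.4641 = -5.2500.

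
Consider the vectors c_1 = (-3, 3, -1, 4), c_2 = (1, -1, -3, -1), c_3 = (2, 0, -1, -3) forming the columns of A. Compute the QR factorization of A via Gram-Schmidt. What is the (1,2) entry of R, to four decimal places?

r_{12} = -1.1832

c_1 = (-3, 3, -1, 4); ‖c_1‖ = 5.9161, so q_1 = (-0.5071, 0.5071, -0.1690, 0.6761).
r_{12} = q_1·c_2 = -1.1832.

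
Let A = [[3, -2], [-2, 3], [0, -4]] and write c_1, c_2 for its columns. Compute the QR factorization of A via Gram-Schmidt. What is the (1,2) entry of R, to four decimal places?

c_1 = (3, -2, 0); ‖c_1‖ = 3.6056, so q_1 = (0.8321, -0.5547, 0.0000).
r_{12} = q_1·c_2 = -3.3282.

r_{12} = -3.3282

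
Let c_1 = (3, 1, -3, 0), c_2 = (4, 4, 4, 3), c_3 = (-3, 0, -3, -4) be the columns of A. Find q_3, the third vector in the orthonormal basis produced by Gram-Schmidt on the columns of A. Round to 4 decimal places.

c_1 = (3, 1, -3, 0); ‖c_1‖ = 4.3589, so q_1 = (0.6882, 0.2294, -0.6882, 0.0000).
q_1·c_2 = 0.6882·4 + 0.2294·4 + (-0.6882)·4 + 0.0000·3 = 0.9177.
u_2 = c_2 − 0.9177·q_1 = (3.3684, 3.7895, 4.6316, 3.0000).
‖u_2‖ = 7.4939, so q_2 = (0.4495, 0.5057, 0.6181, 0.4003).
q_1·c_3 = 0.6882·(-3) + 0.2294·0 + (-0.6882)·(-3) + 0.0000·(-4) = 0.0000; q_2·c_3 = 0.4495·(-3) + 0.5057·0 + 0.6181·(-3) + 0.4003·(-4) = -4.8039.
u_3 = c_3 + 0.0000·q_1 + 4.8039·q_2 = (-0.8407, 2.4292, -0.0309, -2.0769).
‖u_3‖ = 3.3049, so q_3 = (-0.2544, 0.7350, -0.0094, -0.6284).

q_3 = (-0.2544, 0.7350, -0.0094, -0.6284)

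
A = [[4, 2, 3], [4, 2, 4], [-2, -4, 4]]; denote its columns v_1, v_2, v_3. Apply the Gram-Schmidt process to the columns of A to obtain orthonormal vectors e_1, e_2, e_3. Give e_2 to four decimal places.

e_2 = (-0.2357, -0.2357, -0.9428)

v_1 = (4, 4, -2); ‖v_1‖ = 6.0000, so e_1 = (0.6667, 0.6667, -0.3333).
e_1·v_2 = 0.6667·2 + 0.6667·2 + (-0.3333)·(-4) = 4.0000.
u_2 = v_2 − 4.0000·e_1 = (-0.6667, -0.6667, -2.6667).
‖u_2‖ = 2.8284, so e_2 = (-0.2357, -0.2357, -0.9428).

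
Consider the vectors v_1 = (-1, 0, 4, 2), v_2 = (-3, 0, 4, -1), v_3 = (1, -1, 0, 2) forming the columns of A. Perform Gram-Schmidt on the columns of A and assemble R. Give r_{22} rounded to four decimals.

v_1 = (-1, 0, 4, 2); ‖v_1‖ = 4.5826, so q_1 = (-0.2182, 0.0000, 0.8729, 0.4364).
q_1·v_2 = (-0.2182)·(-3) + 0.0000·0 + 0.8729·4 + 0.4364·(-1) = 3.7097.
u_2 = v_2 − 3.7097·q_1 = (-2.1905, 0.0000, 0.7619, -2.6190).
r_{22} = ‖u_2‖ = 3.4983.

r_{22} = 3.4983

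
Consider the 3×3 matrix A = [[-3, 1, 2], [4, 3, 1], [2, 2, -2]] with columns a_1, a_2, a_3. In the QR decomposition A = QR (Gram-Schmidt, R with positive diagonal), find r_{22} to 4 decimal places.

q_1 = a_1/‖a_1‖ = (-3, 4, 2)/5.3852 = (-0.5571, 0.7428, 0.3714).
r_{12} = q_1·a_2 = 2.4140.
u_2 = a_2 − 2.4140·q_1 = (2.3448, 1.2069, 1.1034).
r_{22} = ‖u_2‖ = 2.8587.

r_{22} = 2.8587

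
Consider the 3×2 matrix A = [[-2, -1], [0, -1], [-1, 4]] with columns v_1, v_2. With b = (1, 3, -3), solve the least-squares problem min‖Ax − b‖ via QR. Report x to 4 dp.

v_1 = (-2, 0, -1); ‖v_1‖ = 2.2361, so e_1 = (-0.8944, 0.0000, -0.4472).
e_1·v_2 = (-0.8944)·(-1) + 0.0000·(-1) + (-0.4472)·4 = -0.8944.
u_2 = v_2 + 0.8944·e_1 = (-1.8000, -1.0000, 3.6000).
‖u_2‖ = 4.1473, so e_2 = (-0.4340, -0.2411, 0.8680).
Qᵀb = (0.4472, -3.7615).
Back-substitute: x_2 = -3.7615/4.1473 = -0.9070.
x_1 = (0.4472 + 0.8944·(-0.9070))/2.2361 = -0.1628.

x = (-0.1628, -0.9070)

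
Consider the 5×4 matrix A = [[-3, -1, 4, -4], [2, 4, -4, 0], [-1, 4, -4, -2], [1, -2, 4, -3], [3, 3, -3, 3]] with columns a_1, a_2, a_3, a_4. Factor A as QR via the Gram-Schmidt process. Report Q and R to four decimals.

q_1 = a_1/‖a_1‖ = (-3, 2, -1, 1, 3)/4.8990 = (-0.6124, 0.4082, -0.2041, 0.2041, 0.6124).
r_{12} = q_1·a_2 = 2.8577.
u_2 = a_2 − 2.8577·q_1 = (0.7500, 2.8333, 4.5833, -2.5833, 1.2500).
‖u_2‖ = 6.1509, so q_2 = (0.1219, 0.4606, 0.7452, -0.4200, 0.2032).
r_{13} = q_1·a_3 = -4.2866; r_{23} = q_2·a_3 = -6.6251.
u_3 = a_3 + 4.2866·q_1 + 6.6251·q_2 = (2.1828, 0.8018, 0.0617, 2.0925, 0.9714).
‖u_3‖ = 3.2762, so q_3 = (0.6663, 0.2447, 0.0188, 0.6387, 0.2965).
r_{14} = q_1·a_4 = 4.0825; r_{24} = q_2·a_4 = -0.1084; r_{34} = q_3·a_4 = -3.7293.
u_4 = a_4 − 4.0825·q_1 + 0.1084·q_2 + 3.7293·q_3 = (0.9979, -0.7041, -1.0157, -1.4969, 1.6277).
‖u_4‖ = 2.7228, so q_4 = (0.3665, -0.2586, -0.3730, -0.5498, 0.5978).

Q = [[-0.6124, 0.1219, 0.6663, 0.3665], [0.4082, 0.4606, 0.2447, -0.2586], [-0.2041, 0.7452, 0.0188, -0.3730], [0.2041, -0.4200, 0.6387, -0.5498], [0.6124, 0.2032, 0.2965, 0.5978]], R = [[4.8990, 2.8577, -4.2866, 4.0825], [0.0000, 6.1509, -6.6251, -0.1084], [0.0000, 0.0000, 3.2762, -3.7293], [0.0000, 0.0000, 0.0000, 2.7228]]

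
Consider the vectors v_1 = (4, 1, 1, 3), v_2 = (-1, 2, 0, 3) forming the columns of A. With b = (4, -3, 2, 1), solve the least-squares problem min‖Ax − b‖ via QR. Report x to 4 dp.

v_1 = (4, 1, 1, 3); ‖v_1‖ = 5.1962, so q_1 = (0.7698, 0.1925, 0.1925, 0.5774).
q_1·v_2 = 0.7698·(-1) + 0.1925·2 + 0.1925·0 + 0.5774·3 = 1.3472.
u_2 = v_2 − 1.3472·q_1 = (-2.0370, 1.7407, -0.2593, 2.2222).
‖u_2‖ = 3.4907, so q_2 = (-0.5836, 0.4987, -0.0743, 0.6366).
Qᵀb = (3.4641, -3.3422).
Back-substitute: x_2 = -3.3422/3.4907 = -0.9574.
x_1 = (3.4641 − 1.3472·(-0.9574))/5.1962 = 0.9149.

x = (0.9149, -0.9574)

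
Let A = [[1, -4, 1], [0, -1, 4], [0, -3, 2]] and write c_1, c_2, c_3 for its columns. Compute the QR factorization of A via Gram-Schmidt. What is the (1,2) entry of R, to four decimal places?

e_1 = c_1/‖c_1‖ = (1, 0, 0)/1.0000 = (1.0000, 0.0000, 0.0000).
r_{12} = e_1·c_2 = -4.0000.

r_{12} = -4.0000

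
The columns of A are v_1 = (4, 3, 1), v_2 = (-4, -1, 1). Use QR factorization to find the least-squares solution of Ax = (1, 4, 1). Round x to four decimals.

v_1 = (4, 3, 1); ‖v_1‖ = 5.0990, so e_1 = (0.7845, 0.5883, 0.1961).
e_1·v_2 = 0.7845·(-4) + 0.5883·(-1) + 0.1961·1 = -3.5301.
u_2 = v_2 + 3.5301·e_1 = (-1.2308, 1.0769, 1.6923).
‖u_2‖ = 2.3534, so e_2 = (-0.5230, 0.4576, 0.7191).
Qᵀb = (3.3340, 2.0265).
Back-substitute: x_2 = 2.0265/2.3534 = 0.8611.
x_1 = (3.3340 + 3.5301·0.8611)/5.0990 = 1.2500.

x = (1.2500, 0.8611)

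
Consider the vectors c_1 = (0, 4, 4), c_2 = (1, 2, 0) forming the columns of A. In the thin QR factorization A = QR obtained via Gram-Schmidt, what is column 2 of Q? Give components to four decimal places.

c_1 = (0, 4, 4); ‖c_1‖ = 5.6569, so q_1 = (0.0000, 0.7071, 0.7071).
q_1·c_2 = 0.0000·1 + 0.7071·2 + 0.7071·0 = 1.4142.
u_2 = c_2 − 1.4142·q_1 = (1.0000, 1.0000, -1.0000).
‖u_2‖ = 1.7321, so q_2 = (0.5774, 0.5774, -0.5774).

q_2 = (0.5774, 0.5774, -0.5774)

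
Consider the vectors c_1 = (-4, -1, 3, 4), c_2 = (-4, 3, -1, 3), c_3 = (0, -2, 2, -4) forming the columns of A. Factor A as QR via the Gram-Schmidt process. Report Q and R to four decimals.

c_1 = (-4, -1, 3, 4); ‖c_1‖ = 6.4807, so e_1 = (-0.6172, -0.1543, 0.4629, 0.6172).
e_1·c_2 = (-0.6172)·(-4) + (-0.1543)·3 + 0.4629·(-1) + 0.6172·3 = 3.3947.
u_2 = c_2 − 3.3947·e_1 = (-1.9048, 3.5238, -2.5714, 0.9048).
‖u_2‖ = 4.8452, so e_2 = (-0.3931, 0.7273, -0.5307, 0.1867).
e_1·c_3 = (-0.6172)·0 + (-0.1543)·(-2) + 0.4629·2 + 0.6172·(-4) = -1.2344; e_2·c_3 = (-0.3931)·0 + 0.7273·(-2) + (-0.5307)·2 + 0.1867·(-4) = -3.2629.
u_3 = c_3 + 1.2344·e_1 + 3.2629·e_2 = (-2.0446, 0.1826, 0.8398, -2.6288).
‖u_3‖ = 3.4394, so e_3 = (-0.5945, 0.0531, 0.2442, -0.7643).

Q = [[-0.6172, -0.3931, -0.5945], [-0.1543, 0.7273, 0.0531], [0.4629, -0.5307, 0.2442], [0.6172, 0.1867, -0.7643]], R = [[6.4807, 3.3947, -1.2344], [0.0000, 4.8452, -3.2629], [0.0000, 0.0000, 3.4394]]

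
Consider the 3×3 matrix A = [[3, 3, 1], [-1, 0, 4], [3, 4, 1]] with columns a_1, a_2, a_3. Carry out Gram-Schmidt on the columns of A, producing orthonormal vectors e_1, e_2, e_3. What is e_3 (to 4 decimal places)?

e_3 = (0.6860, 0.5145, -0.5145)

a_1 = (3, -1, 3); ‖a_1‖ = 4.3589, so e_1 = (0.6882, -0.2294, 0.6882).
e_1·a_2 = 0.6882·3 + (-0.2294)·0 + 0.6882·4 = 4.8177.
u_2 = a_2 − 4.8177·e_1 = (-0.3158, 1.1053, 0.6842).
‖u_2‖ = 1.3377, so e_2 = (-0.2361, 0.8262, 0.5115).
e_1·a_3 = 0.6882·1 + (-0.2294)·4 + 0.6882·1 = 0.4588; e_2·a_3 = (-0.2361)·1 + 0.8262·4 + 0.5115·1 = 3.5803.
u_3 = a_3 − 0.4588·e_1 − 3.5803·e_2 = (1.5294, 1.1471, -1.1471).
‖u_3‖ = 2.2295, so e_3 = (0.6860, 0.5145, -0.5145).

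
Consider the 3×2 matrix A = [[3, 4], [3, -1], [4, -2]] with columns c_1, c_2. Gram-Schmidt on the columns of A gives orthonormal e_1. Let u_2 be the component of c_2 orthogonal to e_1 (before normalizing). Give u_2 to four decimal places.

u_2 = (3.9118, -1.0882, -2.1176)

c_1 = (3, 3, 4); ‖c_1‖ = 5.8310, so e_1 = (0.5145, 0.5145, 0.6860).
e_1·c_2 = 0.5145·4 + 0.5145·(-1) + 0.6860·(-2) = 0.1715.
u_2 = c_2 − 0.1715·e_1 = (3.9118, -1.0882, -2.1176).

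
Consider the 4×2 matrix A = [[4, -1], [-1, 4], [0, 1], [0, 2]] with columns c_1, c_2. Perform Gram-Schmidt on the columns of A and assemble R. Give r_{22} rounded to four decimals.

q_1 = c_1/‖c_1‖ = (4, -1, 0, 0)/4.1231 = (0.9701, -0.2425, 0.0000, 0.0000).
r_{12} = q_1·c_2 = -1.9403.
u_2 = c_2 + 1.9403·q_1 = (0.8824, 3.5294, 1.0000, 2.0000).
r_{22} = ‖u_2‖ = 4.2703.

r_{22} = 4.2703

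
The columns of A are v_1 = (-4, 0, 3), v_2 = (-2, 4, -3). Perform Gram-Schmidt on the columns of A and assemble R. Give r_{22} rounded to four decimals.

r_{22} = 5.3814

v_1 = (-4, 0, 3); ‖v_1‖ = 5.0000, so q_1 = (-0.8000, 0.0000, 0.6000).
q_1·v_2 = (-0.8000)·(-2) + 0.0000·4 + 0.6000·(-3) = -0.2000.
u_2 = v_2 + 0.2000·q_1 = (-2.1600, 4.0000, -2.8800).
r_{22} = ‖u_2‖ = 5.3814.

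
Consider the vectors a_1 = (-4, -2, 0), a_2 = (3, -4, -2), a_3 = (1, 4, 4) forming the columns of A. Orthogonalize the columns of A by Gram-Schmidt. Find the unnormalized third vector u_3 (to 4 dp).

u_3 = (0.4255, -0.8511, 2.3404)

q_1 = a_1/‖a_1‖ = (-4, -2, 0)/4.4721 = (-0.8944, -0.4472, 0.0000).
r_{12} = q_1·a_2 = -0.8944.
u_2 = a_2 + 0.8944·q_1 = (2.2000, -4.4000, -2.0000).
‖u_2‖ = 5.3104, so q_2 = (0.4143, -0.8286, -0.3766).
r_{13} = q_1·a_3 = -2.6833; r_{23} = q_2·a_3 = -4.4065.
u_3 = a_3 + 2.6833·q_1 + 4.4065·q_2 = (0.4255, -0.8511, 2.3404).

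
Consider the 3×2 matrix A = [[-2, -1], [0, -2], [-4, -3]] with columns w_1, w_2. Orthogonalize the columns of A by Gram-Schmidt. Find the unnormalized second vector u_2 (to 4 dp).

u_2 = (0.4000, -2.0000, -0.2000)

w_1 = (-2, 0, -4); ‖w_1‖ = 4.4721, so q_1 = (-0.4472, 0.0000, -0.8944).
q_1·w_2 = (-0.4472)·(-1) + 0.0000·(-2) + (-0.8944)·(-3) = 3.1305.
u_2 = w_2 − 3.1305·q_1 = (0.4000, -2.0000, -0.2000).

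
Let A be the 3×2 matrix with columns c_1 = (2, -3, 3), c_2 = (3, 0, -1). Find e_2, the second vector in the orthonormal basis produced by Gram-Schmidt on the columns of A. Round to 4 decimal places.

e_2 = (0.8806, 0.1321, -0.4550)

c_1 = (2, -3, 3); ‖c_1‖ = 4.6904, so e_1 = (0.4264, -0.6396, 0.6396).
e_1·c_2 = 0.4264·3 + (-0.6396)·0 + 0.6396·(-1) = 0.6396.
u_2 = c_2 − 0.6396·e_1 = (2.7273, 0.4091, -1.4091).
‖u_2‖ = 3.0969, so e_2 = (0.8806, 0.1321, -0.4550).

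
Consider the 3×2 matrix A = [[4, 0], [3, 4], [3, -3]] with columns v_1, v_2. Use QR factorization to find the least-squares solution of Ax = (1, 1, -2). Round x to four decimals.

q_1 = v_1/‖v_1‖ = (4, 3, 3)/5.8310 = (0.6860, 0.5145, 0.5145).
r_{12} = q_1·v_2 = 0.5145.
u_2 = v_2 − 0.5145·q_1 = (-0.3529, 3.7353, -3.2647).
‖u_2‖ = 4.9735, so q_2 = (-0.0710, 0.7510, -0.6564).
Qᵀb = (0.1715, 1.9929).
Back-substitute: x_2 = 1.9929/4.9735 = 0.4007.
x_1 = (0.1715 − 0.5145·0.4007)/5.8310 = -0.0059.

x = (-0.0059, 0.4007)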